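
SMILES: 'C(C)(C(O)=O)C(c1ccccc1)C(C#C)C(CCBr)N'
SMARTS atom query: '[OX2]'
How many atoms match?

The query [OX2] means: aliphatic oxygen with two total connections — ether, hydroxyl, or ester single-bond O.
Check the 20 heavy atoms by environment: 7× C (X4) → no; 1× C (X3) → no; 1× O (X1) → no; 1× O (X2) → match; 6× c (aromatic, X3) → no; 2× C (X2) → no; 1× N (X3) → no; 1× Br (X1) → no.
That gives 1 matching atom.

1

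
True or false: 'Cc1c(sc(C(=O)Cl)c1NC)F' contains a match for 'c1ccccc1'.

False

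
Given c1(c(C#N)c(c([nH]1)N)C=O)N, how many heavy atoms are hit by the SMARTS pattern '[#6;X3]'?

5

Check the 11 heavy atoms by environment: 1× n (aromatic, X3) → no; 4× c (aromatic, X3) → match; 2× N (X3) → no; 1× C (X2) → no; 1× N (X1) → no; 1× C (X3) → match; 1× O (X1) → no.
Summing the matching environments: 4 + 1 = 5 matching atoms.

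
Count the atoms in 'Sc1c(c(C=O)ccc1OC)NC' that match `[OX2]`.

1

Check the 13 heavy atoms by environment: 6× c (aromatic, X3) → no; 1× O (X2) → match; 2× C (X4) → no; 1× C (X3) → no; 1× O (X1) → no; 1× N (X3) → no; 1× S (X2) → no.
That gives 1 matching atom.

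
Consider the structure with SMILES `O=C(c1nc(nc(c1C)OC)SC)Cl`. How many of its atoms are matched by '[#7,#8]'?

4

The query [#7,#8] means: nitrogen or oxygen (comma = OR).
Check the 14 heavy atoms by environment: 2× n (aromatic) → match; 4× c (aromatic) → no; 4× C → no; 2× O → match; 1× Cl → no; 1× S → no.
Summing the matching environments: 2 + 2 = 4 matching atoms.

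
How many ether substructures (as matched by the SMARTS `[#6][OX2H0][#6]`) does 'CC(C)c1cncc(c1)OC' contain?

1

[#6][OX2H0][#6] is the SMARTS for an ether: an aliphatic oxygen bridging two carbons with no H on the oxygen.
Exactly one fragment in the molecule meets all constraints, giving 1 match.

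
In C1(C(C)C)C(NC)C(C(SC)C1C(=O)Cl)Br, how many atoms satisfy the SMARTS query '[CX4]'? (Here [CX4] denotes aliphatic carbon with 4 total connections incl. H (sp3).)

10

The query [CX4] means: C with X4: aliphatic carbon with exactly 4 total connections (bonds + H).
Check the 16 heavy atoms by environment: 10× C (X4) → match; 1× N (X3) → no; 1× Br (X1) → no; 1× C (X3) → no; 1× O (X1) → no; 1× Cl (X1) → no; 1× S (X2) → no.
That gives 10 matching atoms.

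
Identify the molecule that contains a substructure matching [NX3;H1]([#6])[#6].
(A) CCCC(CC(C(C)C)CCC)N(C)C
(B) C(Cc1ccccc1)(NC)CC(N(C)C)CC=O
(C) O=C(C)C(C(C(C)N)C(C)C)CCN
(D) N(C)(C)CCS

[NX3;H1]([#6])[#6] describes a trivalent nitrogen with one H, bonded to two carbons (a secondary amine).
(A) has a dimethylamino group (-N(CH3)2) but the nitrogen has H0, not H1.
(B) contains an N-methylamino group (-NHCH3), which satisfies every atom and bond constraint.
(C) has a primary amino group (-NH2) but the nitrogen has H2 and only one carbon neighbour.
(D) has a dimethylamino group (-N(CH3)2) but the nitrogen has H0, not H1.
So the answer is (B).

B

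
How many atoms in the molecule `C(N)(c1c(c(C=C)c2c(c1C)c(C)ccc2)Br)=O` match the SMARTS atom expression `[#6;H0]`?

8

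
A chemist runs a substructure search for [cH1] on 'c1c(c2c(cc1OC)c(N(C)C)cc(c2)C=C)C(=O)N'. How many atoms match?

4

Check the 20 heavy atoms by environment: 6× c (aromatic, H0) → no; 4× c (aromatic, H1) → match; 1× C (H0) → no; 2× O (H0) → no; 1× N (H2) → no; 1× C (H1) → no; 1× C (H2) → no; 1× N (H0) → no; 3× C (H3) → no.
That gives 4 matching atoms.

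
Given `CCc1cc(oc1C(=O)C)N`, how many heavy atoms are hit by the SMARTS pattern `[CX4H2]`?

Check the 11 heavy atoms by environment: 1× o (aromatic, H0, X2) → no; 3× c (aromatic, H0, X3) → no; 1× c (aromatic, H1, X3) → no; 1× C (H0, X3) → no; 1× O (H0, X1) → no; 2× C (H3, X4) → no; 1× N (H2, X3) → no; 1× C (H2, X4) → match.
That gives 1 matching atom.

1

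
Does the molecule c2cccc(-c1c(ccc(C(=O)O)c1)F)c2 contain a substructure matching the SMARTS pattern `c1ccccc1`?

Yes

The pattern c1ccccc1 describes six aromatic carbons in a ring — a benzene ring.
The molecule carries a phenyl ring, whose atoms satisfy every constraint of the query, so the pattern matches.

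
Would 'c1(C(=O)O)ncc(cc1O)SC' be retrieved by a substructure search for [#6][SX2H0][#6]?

Yes

The pattern [#6][SX2H0][#6] describes an aliphatic sulfur bridging two carbons with no H on the sulfur — a thioether.
The molecule carries a methylthio ether (-SCH3), whose atoms satisfy every constraint of the query, so the pattern matches.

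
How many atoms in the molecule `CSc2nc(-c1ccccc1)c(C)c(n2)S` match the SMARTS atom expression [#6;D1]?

The query [#6;D1] means: carbon bonded to exactly one heavy atom.
Check the 16 heavy atoms by environment: 2× n (aromatic, D2) → no; 5× c (aromatic, D3) → no; 1× S (D2) → no; 2× C (D1) → match; 5× c (aromatic, D2) → no; 1× S (D1) → no.
That gives 2 matching atoms.

2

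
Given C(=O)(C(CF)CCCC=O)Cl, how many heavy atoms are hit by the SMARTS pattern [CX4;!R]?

The query [CX4;!R] means: aliphatic carbon with four total connections, not in a ring.
Check the 11 heavy atoms by environment: 5× C (X4, acyclic) → match; 1× F (X1, acyclic) → no; 2× C (X3, acyclic) → no; 2× O (X1, acyclic) → no; 1× Cl (X1, acyclic) → no.
That gives 5 matching atoms.

5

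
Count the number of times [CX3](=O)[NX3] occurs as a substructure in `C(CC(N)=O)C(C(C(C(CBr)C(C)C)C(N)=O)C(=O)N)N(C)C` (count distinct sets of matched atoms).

3

[CX3](=O)[NX3] is the SMARTS for an amide: a carbonyl carbon bonded to a trivalent nitrogen.
The molecule carries 3 separate instances of a primary amide (-C(=O)NH2) meeting every constraint; each maps to a distinct set of atoms, giving 3 matches.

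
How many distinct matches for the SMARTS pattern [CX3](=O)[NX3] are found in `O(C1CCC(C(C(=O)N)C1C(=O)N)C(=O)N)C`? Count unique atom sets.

[CX3](=O)[NX3] is the SMARTS for an amide: a carbonyl carbon bonded to a trivalent nitrogen.
The molecule carries 3 separate instances of a primary amide (-C(=O)NH2) meeting every constraint; each maps to a distinct set of atoms, giving 3 matches.

3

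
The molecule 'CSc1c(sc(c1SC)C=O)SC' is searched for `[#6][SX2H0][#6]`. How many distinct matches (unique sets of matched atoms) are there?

3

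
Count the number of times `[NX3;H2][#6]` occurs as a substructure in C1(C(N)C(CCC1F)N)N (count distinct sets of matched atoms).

[NX3;H2][#6] is the SMARTS for a primary amine: a trivalent nitrogen with two H attached to carbon.
The molecule carries 3 separate instances of a primary amino group (-NH2) meeting every constraint; each maps to a distinct set of atoms, giving 3 matches.

3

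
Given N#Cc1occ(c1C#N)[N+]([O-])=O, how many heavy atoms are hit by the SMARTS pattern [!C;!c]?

6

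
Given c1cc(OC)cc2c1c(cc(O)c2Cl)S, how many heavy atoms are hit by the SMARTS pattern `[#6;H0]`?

The query [#6;H0] means: any carbon with no attached hydrogen.
Check the 15 heavy atoms by environment: 6× c (aromatic, H0) → match; 4× c (aromatic, H1) → no; 1× Cl (H0) → no; 1× O (H0) → no; 1× C (H3) → no; 1× S (H1) → no; 1× O (H1) → no.
That gives 6 matching atoms.

6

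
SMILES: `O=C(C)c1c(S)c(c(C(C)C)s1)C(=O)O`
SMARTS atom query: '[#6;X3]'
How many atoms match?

6

The query [#6;X3] means: any carbon (aromatic or not) with three total connections.
Check the 15 heavy atoms by environment: 1× s (aromatic, X2) → no; 4× c (aromatic, X3) → match; 2× C (X3) → match; 2× O (X1) → no; 4× C (X4) → no; 1× O (X2) → no; 1× S (X2) → no.
Summing the matching environments: 4 + 2 = 6 matching atoms.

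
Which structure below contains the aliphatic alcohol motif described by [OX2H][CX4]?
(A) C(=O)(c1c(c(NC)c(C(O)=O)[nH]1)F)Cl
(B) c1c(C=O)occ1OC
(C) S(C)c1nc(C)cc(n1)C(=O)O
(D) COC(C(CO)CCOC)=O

D

[OX2H][CX4] describes a hydroxyl oxygen bound to an sp3 (X4) carbon (an aliphatic alcohol).
(A) has a carboxylic acid group (-C(=O)OH) but the -OH is on a CX3 carbonyl carbon, not a CX4 carbon.
(B) has a methoxy ether (-OCH3) but the oxygen has H0 (ether), not H1.
(C) has a carboxylic acid group (-C(=O)OH) but the -OH is on a CX3 carbonyl carbon, not a CX4 carbon.
(D) contains a hydroxyl group (-OH), which satisfies every atom and bond constraint.
So the answer is (D).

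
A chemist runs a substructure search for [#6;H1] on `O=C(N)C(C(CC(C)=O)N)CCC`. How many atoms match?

2

The query [#6;H1] means: any carbon bearing exactly one hydrogen.
Check the 13 heavy atoms by environment: 2× C (H3) → no; 3× C (H2) → no; 2× C (H1) → match; 2× C (H0) → no; 2× O (H0) → no; 2× N (H2) → no.
That gives 2 matching atoms.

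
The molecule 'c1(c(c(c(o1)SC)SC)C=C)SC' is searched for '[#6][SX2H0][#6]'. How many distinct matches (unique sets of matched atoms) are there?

3

[#6][SX2H0][#6] is the SMARTS for a thioether: an aliphatic sulfur bridging two carbons with no H on the sulfur.
The molecule carries 3 separate instances of a methylthio ether (-SCH3) meeting every constraint; each maps to a distinct set of atoms, giving 3 matches.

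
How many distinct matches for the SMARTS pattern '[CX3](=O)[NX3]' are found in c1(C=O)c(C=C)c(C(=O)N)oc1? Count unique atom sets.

[CX3](=O)[NX3] is the SMARTS for an amide: a carbonyl carbon bonded to a trivalent nitrogen.
Exactly one fragment in the molecule meets all constraints, giving 1 match.

1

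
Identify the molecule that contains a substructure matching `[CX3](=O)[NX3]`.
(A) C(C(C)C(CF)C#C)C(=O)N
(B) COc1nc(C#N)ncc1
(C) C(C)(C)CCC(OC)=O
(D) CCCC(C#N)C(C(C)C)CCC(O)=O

A

[CX3](=O)[NX3] describes a carbonyl carbon bonded to a trivalent nitrogen (an amide).
(A) contains a primary amide (-C(=O)NH2), which satisfies every atom and bond constraint.
(B) has a nitrile (-C#N) but the nitrile N is NX1 (triple-bonded), not NX3.
(C) has a methyl-ester group (-C(=O)OCH3) but the carbonyl is bonded to O, not to an NX3 nitrogen.
(D) has a nitrile (-C#N) but the nitrile N is NX1 (triple-bonded), not NX3.
So the answer is (A).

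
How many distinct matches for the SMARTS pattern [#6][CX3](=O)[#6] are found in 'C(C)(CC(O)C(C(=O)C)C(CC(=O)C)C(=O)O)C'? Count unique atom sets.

[#6][CX3](=O)[#6] is the SMARTS for a ketone: a carbonyl carbon (no H) flanked by two carbons.
The molecule carries 2 separate instances of an acetyl/ketone group (-C(=O)CH3) meeting every constraint; each maps to a distinct set of atoms, giving 2 matches.

2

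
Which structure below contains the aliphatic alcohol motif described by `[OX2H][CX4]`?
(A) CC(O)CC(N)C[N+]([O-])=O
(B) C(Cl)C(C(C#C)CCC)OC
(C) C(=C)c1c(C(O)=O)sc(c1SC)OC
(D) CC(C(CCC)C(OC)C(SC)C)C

A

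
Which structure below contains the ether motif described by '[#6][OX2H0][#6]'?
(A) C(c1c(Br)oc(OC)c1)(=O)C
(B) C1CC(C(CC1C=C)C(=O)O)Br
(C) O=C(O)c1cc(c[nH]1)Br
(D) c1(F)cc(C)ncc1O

A

[#6][OX2H0][#6] describes an aliphatic oxygen bridging two carbons with no H on the oxygen (an ether).
(A) contains a methoxy ether (-OCH3), which satisfies every atom and bond constraint.
(B) has a carboxylic acid group (-C(=O)OH) but the -OH oxygen has H1; the =O is OX1, not OX2.
(C) has a carboxylic acid group (-C(=O)OH) but the -OH oxygen has H1; the =O is OX1, not OX2.
(D) has a hydroxyl group (-OH) but the oxygen has H1, not H0 bridging two carbons.
So the answer is (A).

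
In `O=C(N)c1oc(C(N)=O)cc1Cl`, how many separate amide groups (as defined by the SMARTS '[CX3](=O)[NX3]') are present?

2

[CX3](=O)[NX3] is the SMARTS for an amide: a carbonyl carbon bonded to a trivalent nitrogen.
The molecule carries 2 separate instances of a primary amide (-C(=O)NH2) meeting every constraint; each maps to a distinct set of atoms, giving 2 matches.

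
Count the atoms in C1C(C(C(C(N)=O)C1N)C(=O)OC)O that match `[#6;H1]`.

4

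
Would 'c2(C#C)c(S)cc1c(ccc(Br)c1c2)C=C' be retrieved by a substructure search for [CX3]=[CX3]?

Yes

The pattern [CX3]=[CX3] describes a non-aromatic C=C double bond between two sp2 carbons — an alkene.
The molecule carries a vinyl group (-CH=CH2), whose atoms satisfy every constraint of the query, so the pattern matches.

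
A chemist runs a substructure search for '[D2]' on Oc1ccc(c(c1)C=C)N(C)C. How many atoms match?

4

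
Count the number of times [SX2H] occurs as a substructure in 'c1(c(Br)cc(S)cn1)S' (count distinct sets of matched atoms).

[SX2H] is the SMARTS for a thiol: an aliphatic sulfur with two connections, one being H.
The molecule carries 2 separate instances of a thiol (-SH) meeting every constraint; each maps to a distinct set of atoms, giving 2 matches.

2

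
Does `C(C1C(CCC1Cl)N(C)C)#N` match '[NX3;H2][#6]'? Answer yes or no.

No

The pattern [NX3;H2][#6] describes a trivalent nitrogen with two H attached to carbon — a primary amine.
The closest candidate here is a nitrile (-C#N), but the nitrogen is NX1 (triple-bonded), not NX3 with two H. No other fragment satisfies the full query, so there is no match.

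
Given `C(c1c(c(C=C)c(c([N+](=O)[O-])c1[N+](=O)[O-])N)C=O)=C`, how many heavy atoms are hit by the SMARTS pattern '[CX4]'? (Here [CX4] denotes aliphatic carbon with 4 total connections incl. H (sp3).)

0

Check the 19 heavy atoms by environment: 6× c (aromatic, X3) → no; 1× N (X3) → no; 5× C (X3) → no; 2× N (charge +1, X3) → no; 2× O (charge -1, X1) → no; 3× O (X1) → no.
No environment satisfies the query, so 0 matching atoms.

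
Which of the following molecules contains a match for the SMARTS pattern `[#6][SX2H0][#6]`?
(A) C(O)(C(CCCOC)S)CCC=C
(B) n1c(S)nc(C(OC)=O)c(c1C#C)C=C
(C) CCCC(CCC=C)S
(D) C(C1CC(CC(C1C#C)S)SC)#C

D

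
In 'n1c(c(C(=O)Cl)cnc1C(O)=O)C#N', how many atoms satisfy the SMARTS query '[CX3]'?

2

The query [CX3] means: C with X3: aliphatic carbon with exactly 3 total connections.
Check the 14 heavy atoms by environment: 2× n (aromatic, X2) → no; 4× c (aromatic, X3) → no; 1× C (X2) → no; 1× N (X1) → no; 2× C (X3) → match; 2× O (X1) → no; 1× O (X2) → no; 1× Cl (X1) → no.
That gives 2 matching atoms.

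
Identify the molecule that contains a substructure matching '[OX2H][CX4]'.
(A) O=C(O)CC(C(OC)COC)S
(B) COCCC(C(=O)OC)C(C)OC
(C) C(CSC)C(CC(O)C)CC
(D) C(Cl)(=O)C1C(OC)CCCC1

[OX2H][CX4] describes a hydroxyl oxygen bound to an sp3 (X4) carbon (an aliphatic alcohol).
(A) has a methoxy ether (-OCH3) but the oxygen has H0 (ether), not H1.
(B) has a methoxy ether (-OCH3) but the oxygen has H0 (ether), not H1.
(C) contains a hydroxyl group (-OH), which satisfies every atom and bond constraint.
(D) has a methoxy ether (-OCH3) but the oxygen has H0 (ether), not H1.
So the answer is (C).

C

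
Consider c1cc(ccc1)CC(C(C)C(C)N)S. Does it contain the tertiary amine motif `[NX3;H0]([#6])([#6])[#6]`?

The pattern [NX3;H0]([#6])([#6])[#6] describes a trivalent nitrogen with no H, bonded to three carbons — a tertiary amine.
The closest candidate here is a primary amino group (-NH2), but the nitrogen has H2, not H0 with three carbons. No other fragment satisfies the full query, so there is no match.

No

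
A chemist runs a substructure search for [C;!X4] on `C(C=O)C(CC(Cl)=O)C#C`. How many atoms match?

4

The query [C;!X4] means: aliphatic carbon that does not have four total connections.
Check the 10 heavy atoms by environment: 3× C (X4) → no; 2× C (X3) → match; 2× O (X1) → no; 1× Cl (X1) → no; 2× C (X2) → match.
Summing the matching environments: 2 + 2 = 4 matching atoms.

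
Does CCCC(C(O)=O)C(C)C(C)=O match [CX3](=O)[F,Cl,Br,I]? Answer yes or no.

No

The pattern [CX3](=O)[F,Cl,Br,I] describes a carbonyl carbon bonded to a halogen — an acyl halide.
The closest candidate here is a carboxylic acid group (-C(=O)OH), but the carbonyl is bonded to -OH, not to a halogen. No other fragment satisfies the full query, so there is no match.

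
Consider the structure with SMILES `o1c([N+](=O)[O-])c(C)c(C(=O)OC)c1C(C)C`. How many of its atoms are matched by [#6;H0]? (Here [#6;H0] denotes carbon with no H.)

5

The query [#6;H0] means: any carbon with no attached hydrogen.
Check the 16 heavy atoms by environment: 1× o (aromatic, H0) → no; 4× c (aromatic, H0) → match; 1× C (H0) → match; 3× O (H0) → no; 4× C (H3) → no; 1× N (charge +1, H0) → no; 1× O (charge -1, H0) → no; 1× C (H1) → no.
Summing the matching environments: 4 + 1 = 5 matching atoms.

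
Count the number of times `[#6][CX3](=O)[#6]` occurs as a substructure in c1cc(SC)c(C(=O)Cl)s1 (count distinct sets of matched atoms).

0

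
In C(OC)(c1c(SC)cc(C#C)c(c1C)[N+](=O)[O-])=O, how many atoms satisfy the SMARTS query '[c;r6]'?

6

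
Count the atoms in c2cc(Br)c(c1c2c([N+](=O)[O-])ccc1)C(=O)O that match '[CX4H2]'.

The query [CX4H2] means: sp3 carbon (X4) with exactly two hydrogens.
Check the 17 heavy atoms by environment: 5× c (aromatic, H0, X3) → no; 5× c (aromatic, H1, X3) → no; 1× N (charge +1, H0, X3) → no; 1× O (charge -1, H0, X1) → no; 2× O (H0, X1) → no; 1× C (H0, X3) → no; 1× O (H1, X2) → no; 1× Br (H0, X1) → no.
No environment satisfies the query, so 0 matching atoms.

0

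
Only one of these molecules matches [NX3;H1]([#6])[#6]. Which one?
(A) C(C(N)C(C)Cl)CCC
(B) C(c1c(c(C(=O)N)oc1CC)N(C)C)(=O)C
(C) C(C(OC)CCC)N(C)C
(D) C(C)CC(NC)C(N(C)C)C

[NX3;H1]([#6])[#6] describes a trivalent nitrogen with one H, bonded to two carbons (a secondary amine).
(A) has a primary amino group (-NH2) but the nitrogen has H2 and only one carbon neighbour.
(B) has a primary amide (-C(=O)NH2) but the -C(=O)NH2 nitrogen has H2, not H1.
(C) has a dimethylamino group (-N(CH3)2) but the nitrogen has H0, not H1.
(D) contains an N-methylamino group (-NHCH3), which satisfies every atom and bond constraint.
So the answer is (D).

D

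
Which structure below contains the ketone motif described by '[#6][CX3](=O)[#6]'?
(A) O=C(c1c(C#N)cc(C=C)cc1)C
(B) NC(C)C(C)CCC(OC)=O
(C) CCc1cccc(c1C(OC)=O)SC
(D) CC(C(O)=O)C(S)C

A

[#6][CX3](=O)[#6] describes a carbonyl carbon (no H) flanked by two carbons (a ketone).
(A) contains an acetyl/ketone group (-C(=O)CH3), which satisfies every atom and bond constraint.
(B) has a methyl-ester group (-C(=O)OCH3) but one neighbour of the carbonyl carbon is O, not C.
(C) has a methyl-ester group (-C(=O)OCH3) but one neighbour of the carbonyl carbon is O, not C.
(D) has a carboxylic acid group (-C(=O)OH) but one neighbour of the carbonyl carbon is O, not C.
So the answer is (A).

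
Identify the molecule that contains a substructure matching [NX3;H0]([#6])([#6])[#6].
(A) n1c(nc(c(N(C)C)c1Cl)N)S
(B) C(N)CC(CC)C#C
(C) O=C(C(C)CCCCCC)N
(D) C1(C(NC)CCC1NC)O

A

[NX3;H0]([#6])([#6])[#6] describes a trivalent nitrogen with no H, bonded to three carbons (a tertiary amine).
(A) contains a dimethylamino group (-N(CH3)2), which satisfies every atom and bond constraint.
(B) has a primary amino group (-NH2) but the nitrogen has H2, not H0 with three carbons.
(C) has a primary amide (-C(=O)NH2) but the amide nitrogen has H2 and only one carbon neighbour.
(D) has an N-methylamino group (-NHCH3) but the nitrogen still has one H (H1), not H0.
So the answer is (A).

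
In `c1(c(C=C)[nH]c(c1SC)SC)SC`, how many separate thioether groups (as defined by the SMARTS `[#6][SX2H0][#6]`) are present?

3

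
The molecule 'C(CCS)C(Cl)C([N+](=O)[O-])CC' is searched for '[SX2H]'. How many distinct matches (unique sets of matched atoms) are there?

1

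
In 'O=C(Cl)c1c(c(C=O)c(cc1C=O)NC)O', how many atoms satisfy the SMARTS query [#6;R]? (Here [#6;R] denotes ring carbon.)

Check the 16 heavy atoms by environment: 6× c (aromatic, in 6-ring) → match; 4× C (acyclic) → no; 4× O (acyclic) → no; 1× N (acyclic) → no; 1× Cl (acyclic) → no.
That gives 6 matching atoms.

6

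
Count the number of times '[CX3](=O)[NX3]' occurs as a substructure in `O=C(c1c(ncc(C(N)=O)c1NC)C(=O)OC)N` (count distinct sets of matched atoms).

2

[CX3](=O)[NX3] is the SMARTS for an amide: a carbonyl carbon bonded to a trivalent nitrogen.
The molecule carries 2 separate instances of a primary amide (-C(=O)NH2) meeting every constraint; each maps to a distinct set of atoms, giving 2 matches.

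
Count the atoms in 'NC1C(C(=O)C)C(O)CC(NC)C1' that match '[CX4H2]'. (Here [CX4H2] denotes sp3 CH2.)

The query [CX4H2] means: sp3 carbon (X4) with exactly two hydrogens.
Check the 13 heavy atoms by environment: 4× C (H1, X4) → no; 2× C (H2, X4) → match; 1× O (H1, X2) → no; 1× N (H2, X3) → no; 1× C (H0, X3) → no; 1× O (H0, X1) → no; 2× C (H3, X4) → no; 1× N (H1, X3) → no.
That gives 2 matching atoms.

2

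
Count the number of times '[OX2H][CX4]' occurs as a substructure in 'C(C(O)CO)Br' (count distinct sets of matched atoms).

[OX2H][CX4] is the SMARTS for an aliphatic alcohol: a hydroxyl oxygen bound to an sp3 (X4) carbon.
The molecule carries 2 separate instances of a hydroxyl group (-OH) meeting every constraint; each maps to a distinct set of atoms, giving 2 matches.

2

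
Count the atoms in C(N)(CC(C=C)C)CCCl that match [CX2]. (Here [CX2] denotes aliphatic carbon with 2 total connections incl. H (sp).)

0

The query [CX2] means: C with X2: aliphatic carbon with exactly 2 total connections.
Check the 10 heavy atoms by environment: 6× C (X4) → no; 1× N (X3) → no; 1× Cl (X1) → no; 2× C (X3) → no.
No environment satisfies the query, so 0 matching atoms.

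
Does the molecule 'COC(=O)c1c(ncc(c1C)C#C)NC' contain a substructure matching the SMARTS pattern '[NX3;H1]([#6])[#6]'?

Yes

The pattern [NX3;H1]([#6])[#6] describes a trivalent nitrogen with one H, bonded to two carbons — a secondary amine.
The molecule carries an N-methylamino group (-NHCH3), whose atoms satisfy every constraint of the query, so the pattern matches.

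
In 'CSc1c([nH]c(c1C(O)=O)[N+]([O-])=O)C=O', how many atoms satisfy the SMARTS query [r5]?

The query [r5] means: r5 matches atoms in a five-membered ring.
Check the 15 heavy atoms by environment: 1× n (aromatic, in 5-ring) → match; 4× c (aromatic, in 5-ring) → match; 1× N (charge +1, acyclic) → no; 1× O (charge -1, acyclic) → no; 4× O (acyclic) → no; 3× C (acyclic) → no; 1× S (acyclic) → no.
Summing the matching environments: 1 + 4 = 5 matching atoms.

5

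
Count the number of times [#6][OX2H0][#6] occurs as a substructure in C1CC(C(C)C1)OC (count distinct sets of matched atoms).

1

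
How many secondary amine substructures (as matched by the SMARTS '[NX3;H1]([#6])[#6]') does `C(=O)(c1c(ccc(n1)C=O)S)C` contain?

[NX3;H1]([#6])[#6] is the SMARTS for a secondary amine: a trivalent nitrogen with one H, bonded to two carbons.
No fragment in the molecule satisfies every constraint, giving 0 matches.

0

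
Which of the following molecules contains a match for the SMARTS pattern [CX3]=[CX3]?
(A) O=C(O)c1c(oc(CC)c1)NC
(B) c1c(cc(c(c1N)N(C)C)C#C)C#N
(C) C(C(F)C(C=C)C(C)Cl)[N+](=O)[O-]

C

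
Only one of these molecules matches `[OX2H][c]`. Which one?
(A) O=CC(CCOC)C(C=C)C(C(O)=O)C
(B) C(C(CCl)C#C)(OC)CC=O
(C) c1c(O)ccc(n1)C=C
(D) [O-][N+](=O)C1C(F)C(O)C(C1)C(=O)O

C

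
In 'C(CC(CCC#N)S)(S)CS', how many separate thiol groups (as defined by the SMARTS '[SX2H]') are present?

3

[SX2H] is the SMARTS for a thiol: an aliphatic sulfur with two connections, one being H.
The molecule carries 3 separate instances of a thiol (-SH) meeting every constraint; each maps to a distinct set of atoms, giving 3 matches.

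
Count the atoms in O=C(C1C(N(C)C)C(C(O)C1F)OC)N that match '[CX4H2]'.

0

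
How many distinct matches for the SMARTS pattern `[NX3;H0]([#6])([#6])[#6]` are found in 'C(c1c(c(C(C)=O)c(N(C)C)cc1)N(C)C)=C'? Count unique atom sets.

2

[NX3;H0]([#6])([#6])[#6] is the SMARTS for a tertiary amine: a trivalent nitrogen with no H, bonded to three carbons.
The molecule carries 2 separate instances of a dimethylamino group (-N(CH3)2) meeting every constraint; each maps to a distinct set of atoms, giving 2 matches.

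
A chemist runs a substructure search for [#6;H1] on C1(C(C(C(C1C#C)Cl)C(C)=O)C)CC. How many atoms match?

6

The query [#6;H1] means: any carbon bearing exactly one hydrogen.
Check the 14 heavy atoms by environment: 6× C (H1) → match; 2× C (H0) → no; 1× O (H0) → no; 3× C (H3) → no; 1× C (H2) → no; 1× Cl (H0) → no.
That gives 6 matching atoms.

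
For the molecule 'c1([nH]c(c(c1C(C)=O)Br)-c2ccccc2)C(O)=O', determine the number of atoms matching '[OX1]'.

2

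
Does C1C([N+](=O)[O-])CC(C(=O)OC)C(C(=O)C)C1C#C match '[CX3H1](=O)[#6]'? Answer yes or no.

No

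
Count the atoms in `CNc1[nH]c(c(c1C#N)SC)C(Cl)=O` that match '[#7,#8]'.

The query [#7,#8] means: nitrogen or oxygen (comma = OR).
Check the 14 heavy atoms by environment: 1× n (aromatic) → match; 4× c (aromatic) → no; 2× N → match; 4× C → no; 1× O → match; 1× Cl → no; 1× S → no.
Summing the matching environments: 1 + 2 + 1 = 4 matching atoms.

4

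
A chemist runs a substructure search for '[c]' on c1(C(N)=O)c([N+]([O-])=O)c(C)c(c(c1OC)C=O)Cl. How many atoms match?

Check the 18 heavy atoms by environment: 6× c (aromatic) → match; 4× O → no; 4× C → no; 1× N (charge +1) → no; 1× O (charge -1) → no; 1× N → no; 1× Cl → no.
That gives 6 matching atoms.

6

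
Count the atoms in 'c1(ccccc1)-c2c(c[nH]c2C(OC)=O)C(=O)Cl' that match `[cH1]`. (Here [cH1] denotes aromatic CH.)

6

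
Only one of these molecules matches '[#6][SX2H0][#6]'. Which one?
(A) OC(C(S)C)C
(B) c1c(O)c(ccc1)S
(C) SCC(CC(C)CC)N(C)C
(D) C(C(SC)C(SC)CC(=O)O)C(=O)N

D

[#6][SX2H0][#6] describes an aliphatic sulfur bridging two carbons with no H on the sulfur (a thioether).
(A) has a thiol (-SH) but the sulfur has H1, not H0 bridging two carbons.
(B) has a thiol (-SH) but the sulfur has H1, not H0 bridging two carbons.
(C) has a thiol (-SH) but the sulfur has H1, not H0 bridging two carbons.
(D) contains a methylthio ether (-SCH3), which satisfies every atom and bond constraint.
So the answer is (D).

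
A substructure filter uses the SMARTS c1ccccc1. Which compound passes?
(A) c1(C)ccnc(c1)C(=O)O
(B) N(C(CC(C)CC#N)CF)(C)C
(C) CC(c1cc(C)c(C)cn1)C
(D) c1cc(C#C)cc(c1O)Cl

c1ccccc1 describes six aromatic carbons in a ring (a benzene ring).
(A) has a methyl group (-CH3) but no six-membered all-carbon aromatic ring is present.
(B) has a methyl group (-CH3) but no six-membered all-carbon aromatic ring is present.
(C) has a methyl group (-CH3) but no six-membered all-carbon aromatic ring is present.
(D) contains the required atom environment, so the pattern matches.
So the answer is (D).

D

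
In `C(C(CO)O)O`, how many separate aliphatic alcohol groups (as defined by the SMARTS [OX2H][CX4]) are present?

3

[OX2H][CX4] is the SMARTS for an aliphatic alcohol: a hydroxyl oxygen bound to an sp3 (X4) carbon.
The molecule carries 3 separate instances of a hydroxyl group (-OH) meeting every constraint; each maps to a distinct set of atoms, giving 3 matches.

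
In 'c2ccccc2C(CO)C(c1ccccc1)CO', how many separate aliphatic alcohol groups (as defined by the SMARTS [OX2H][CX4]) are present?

2

[OX2H][CX4] is the SMARTS for an aliphatic alcohol: a hydroxyl oxygen bound to an sp3 (X4) carbon.
The molecule carries 2 separate instances of a hydroxyl group (-OH) meeting every constraint; each maps to a distinct set of atoms, giving 2 matches.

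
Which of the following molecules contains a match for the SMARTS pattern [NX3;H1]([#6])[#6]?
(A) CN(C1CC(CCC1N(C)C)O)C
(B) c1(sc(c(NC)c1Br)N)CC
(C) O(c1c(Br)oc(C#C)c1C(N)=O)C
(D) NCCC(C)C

B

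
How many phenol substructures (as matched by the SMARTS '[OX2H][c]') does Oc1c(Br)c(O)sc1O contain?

3

[OX2H][c] is the SMARTS for a phenol: a hydroxyl oxygen attached to an aromatic carbon.
The molecule carries 3 separate instances of a hydroxyl group (-OH) meeting every constraint; each maps to a distinct set of atoms, giving 3 matches.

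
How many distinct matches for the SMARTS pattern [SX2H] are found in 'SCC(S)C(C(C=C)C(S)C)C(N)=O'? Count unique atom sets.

3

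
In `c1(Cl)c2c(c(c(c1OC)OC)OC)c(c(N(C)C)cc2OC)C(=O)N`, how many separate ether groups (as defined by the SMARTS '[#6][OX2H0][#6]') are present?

4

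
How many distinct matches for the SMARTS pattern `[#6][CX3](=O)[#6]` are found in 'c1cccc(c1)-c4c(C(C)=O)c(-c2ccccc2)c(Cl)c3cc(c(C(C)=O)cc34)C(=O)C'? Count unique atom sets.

[#6][CX3](=O)[#6] is the SMARTS for a ketone: a carbonyl carbon (no H) flanked by two carbons.
The molecule carries 3 separate instances of an acetyl/ketone group (-C(=O)CH3) meeting every constraint; each maps to a distinct set of atoms, giving 3 matches.

3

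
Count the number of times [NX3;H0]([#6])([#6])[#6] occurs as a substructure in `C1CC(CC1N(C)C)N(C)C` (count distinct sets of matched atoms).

2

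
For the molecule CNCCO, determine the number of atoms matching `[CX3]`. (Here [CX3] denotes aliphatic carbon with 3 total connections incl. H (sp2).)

The query [CX3] means: C with X3: aliphatic carbon with exactly 3 total connections.
Check the 5 heavy atoms by environment: 3× C (X4) → no; 1× O (X2) → no; 1× N (X3) → no.
No environment satisfies the query, so 0 matching atoms.

0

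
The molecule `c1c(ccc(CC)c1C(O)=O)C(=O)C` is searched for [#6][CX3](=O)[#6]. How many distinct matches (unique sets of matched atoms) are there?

1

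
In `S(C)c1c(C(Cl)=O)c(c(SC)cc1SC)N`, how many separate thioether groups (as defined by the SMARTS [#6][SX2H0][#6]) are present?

[#6][SX2H0][#6] is the SMARTS for a thioether: an aliphatic sulfur bridging two carbons with no H on the sulfur.
The molecule carries 3 separate instances of a methylthio ether (-SCH3) meeting every constraint; each maps to a distinct set of atoms, giving 3 matches.

3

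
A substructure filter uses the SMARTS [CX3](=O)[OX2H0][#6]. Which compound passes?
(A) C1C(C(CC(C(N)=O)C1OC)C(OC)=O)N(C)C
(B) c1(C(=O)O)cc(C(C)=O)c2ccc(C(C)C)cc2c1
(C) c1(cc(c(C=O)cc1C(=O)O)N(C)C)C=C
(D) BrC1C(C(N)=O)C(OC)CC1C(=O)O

[CX3](=O)[OX2H0][#6] describes a carbonyl carbon bonded to an oxygen that is itself bonded to carbon (no H on that O) (an ester).
(A) contains a methyl-ester group (-C(=O)OCH3), which satisfies every atom and bond constraint.
(B) has a carboxylic acid group (-C(=O)OH) but the singly-bonded O carries H (OX2H1, not H0).
(C) has a carboxylic acid group (-C(=O)OH) but the singly-bonded O carries H (OX2H1, not H0).
(D) has a methoxy ether (-OCH3) but the ether oxygen is not adjacent to a C=O carbon.
So the answer is (A).

A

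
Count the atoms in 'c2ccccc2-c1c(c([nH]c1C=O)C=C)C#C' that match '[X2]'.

2

The query [X2] means: any atom with exactly two total connections (bonds + H).
Check the 17 heavy atoms by environment: 1× n (aromatic, X3) → no; 10× c (aromatic, X3) → no; 2× C (X2) → match; 3× C (X3) → no; 1× O (X1) → no.
That gives 2 matching atoms.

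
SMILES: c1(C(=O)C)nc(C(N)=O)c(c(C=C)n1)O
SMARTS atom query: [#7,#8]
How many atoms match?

6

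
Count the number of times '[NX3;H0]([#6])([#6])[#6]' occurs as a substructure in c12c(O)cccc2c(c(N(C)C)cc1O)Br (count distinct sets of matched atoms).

[NX3;H0]([#6])([#6])[#6] is the SMARTS for a tertiary amine: a trivalent nitrogen with no H, bonded to three carbons.
Exactly one fragment in the molecule meets all constraints, giving 1 match.

1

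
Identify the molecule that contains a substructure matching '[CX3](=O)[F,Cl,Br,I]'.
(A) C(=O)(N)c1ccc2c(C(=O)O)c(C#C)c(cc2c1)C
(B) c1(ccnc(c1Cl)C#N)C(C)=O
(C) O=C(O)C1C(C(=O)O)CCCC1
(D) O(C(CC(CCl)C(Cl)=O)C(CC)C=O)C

D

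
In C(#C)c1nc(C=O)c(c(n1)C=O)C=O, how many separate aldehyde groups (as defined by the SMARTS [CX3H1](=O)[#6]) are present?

[CX3H1](=O)[#6] is the SMARTS for an aldehyde: an sp2 carbon with one H, double-bonded to O and single-bonded to carbon.
The molecule carries 3 separate instances of an aldehyde (-CHO) meeting every constraint; each maps to a distinct set of atoms, giving 3 matches.

3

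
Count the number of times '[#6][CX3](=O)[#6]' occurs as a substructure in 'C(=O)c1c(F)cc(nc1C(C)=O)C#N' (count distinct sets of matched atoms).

1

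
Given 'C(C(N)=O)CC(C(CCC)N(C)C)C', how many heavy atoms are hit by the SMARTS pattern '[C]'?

11

The query [C] means: uppercase C matches aliphatic (non-aromatic) carbon only.
Check the 14 heavy atoms by environment: 11× C → match; 1× O → no; 2× N → no.
That gives 11 matching atoms.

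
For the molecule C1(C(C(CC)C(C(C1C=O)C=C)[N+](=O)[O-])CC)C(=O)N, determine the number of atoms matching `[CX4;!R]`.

The query [CX4;!R] means: aliphatic carbon with four total connections, not in a ring.
Check the 20 heavy atoms by environment: 6× C (X4, in 6-ring) → no; 4× C (X4, acyclic) → match; 1× N (charge +1, X3, acyclic) → no; 1× O (charge -1, X1, acyclic) → no; 3× O (X1, acyclic) → no; 4× C (X3, acyclic) → no; 1× N (X3, acyclic) → no.
That gives 4 matching atoms.

4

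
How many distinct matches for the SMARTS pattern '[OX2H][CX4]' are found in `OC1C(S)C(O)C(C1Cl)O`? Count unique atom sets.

3

[OX2H][CX4] is the SMARTS for an aliphatic alcohol: a hydroxyl oxygen bound to an sp3 (X4) carbon.
The molecule carries 3 separate instances of a hydroxyl group (-OH) meeting every constraint; each maps to a distinct set of atoms, giving 3 matches.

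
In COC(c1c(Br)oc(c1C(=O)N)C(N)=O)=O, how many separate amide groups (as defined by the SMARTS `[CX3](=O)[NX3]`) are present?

2

[CX3](=O)[NX3] is the SMARTS for an amide: a carbonyl carbon bonded to a trivalent nitrogen.
The molecule carries 2 separate instances of a primary amide (-C(=O)NH2) meeting every constraint; each maps to a distinct set of atoms, giving 2 matches.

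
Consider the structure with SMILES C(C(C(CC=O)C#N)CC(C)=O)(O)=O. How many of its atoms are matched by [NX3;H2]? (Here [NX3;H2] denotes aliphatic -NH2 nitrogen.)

0

The query [NX3;H2] means: aliphatic N with 3 total connections, two of them H — an -NH2 nitrogen (amine or amide).
Check the 14 heavy atoms by environment: 2× C (H2, X4) → no; 2× C (H1, X4) → no; 2× C (H0, X3) → no; 3× O (H0, X1) → no; 1× O (H1, X2) → no; 1× C (H1, X3) → no; 1× C (H3, X4) → no; 1× C (H0, X2) → no; 1× N (H0, X1) → no.
No environment satisfies the query, so 0 matching atoms.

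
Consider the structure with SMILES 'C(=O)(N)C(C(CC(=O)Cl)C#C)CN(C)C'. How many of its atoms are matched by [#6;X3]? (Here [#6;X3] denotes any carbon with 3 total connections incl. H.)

2

The query [#6;X3] means: any carbon (aromatic or not) with three total connections.
Check the 15 heavy atoms by environment: 6× C (X4) → no; 2× N (X3) → no; 2× C (X3) → match; 2× O (X1) → no; 1× Cl (X1) → no; 2× C (X2) → no.
That gives 2 matching atoms.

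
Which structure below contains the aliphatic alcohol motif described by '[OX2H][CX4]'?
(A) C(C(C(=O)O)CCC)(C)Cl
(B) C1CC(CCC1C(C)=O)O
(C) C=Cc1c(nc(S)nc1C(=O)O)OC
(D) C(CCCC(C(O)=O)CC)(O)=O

B

[OX2H][CX4] describes a hydroxyl oxygen bound to an sp3 (X4) carbon (an aliphatic alcohol).
(A) has a carboxylic acid group (-C(=O)OH) but the -OH is on a CX3 carbonyl carbon, not a CX4 carbon.
(B) contains a hydroxyl group (-OH), which satisfies every atom and bond constraint.
(C) has a carboxylic acid group (-C(=O)OH) but the -OH is on a CX3 carbonyl carbon, not a CX4 carbon.
(D) has a carboxylic acid group (-C(=O)OH) but the -OH is on a CX3 carbonyl carbon, not a CX4 carbon.
So the answer is (B).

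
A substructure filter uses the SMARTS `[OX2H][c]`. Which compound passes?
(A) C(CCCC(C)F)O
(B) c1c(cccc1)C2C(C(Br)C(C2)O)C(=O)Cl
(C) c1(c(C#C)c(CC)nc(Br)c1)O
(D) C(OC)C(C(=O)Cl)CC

C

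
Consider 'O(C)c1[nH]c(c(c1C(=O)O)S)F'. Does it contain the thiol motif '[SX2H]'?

The pattern [SX2H] describes an aliphatic sulfur with two connections, one being H — a thiol.
The molecule carries a thiol (-SH), whose atoms satisfy every constraint of the query, so the pattern matches.

Yes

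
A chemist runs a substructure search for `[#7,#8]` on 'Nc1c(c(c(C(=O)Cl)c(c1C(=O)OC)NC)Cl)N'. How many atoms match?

6

The query [#7,#8] means: nitrogen or oxygen (comma = OR).
Check the 18 heavy atoms by environment: 6× c (aromatic) → no; 3× N → match; 4× C → no; 3× O → match; 2× Cl → no.
Summing the matching environments: 3 + 3 = 6 matching atoms.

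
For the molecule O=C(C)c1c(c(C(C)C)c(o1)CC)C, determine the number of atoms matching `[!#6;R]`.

1

The query [!#6;R] means: non-carbon atom that is part of a ring.
Check the 14 heavy atoms by environment: 1× o (aromatic, in 5-ring) → match; 4× c (aromatic, in 5-ring) → no; 8× C (acyclic) → no; 1× O (acyclic) → no.
That gives 1 matching atom.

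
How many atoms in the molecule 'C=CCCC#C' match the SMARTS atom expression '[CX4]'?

Check the 6 heavy atoms by environment: 2× C (X4) → match; 2× C (X2) → no; 2× C (X3) → no.
That gives 2 matching atoms.

2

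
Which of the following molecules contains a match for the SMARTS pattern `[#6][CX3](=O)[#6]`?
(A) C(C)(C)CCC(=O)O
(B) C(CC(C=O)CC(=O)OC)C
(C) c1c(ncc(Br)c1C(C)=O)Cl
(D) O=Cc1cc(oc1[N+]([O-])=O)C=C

C

[#6][CX3](=O)[#6] describes a carbonyl carbon (no H) flanked by two carbons (a ketone).
(A) has a carboxylic acid group (-C(=O)OH) but one neighbour of the carbonyl carbon is O, not C.
(B) has an aldehyde (-CHO) but the carbonyl carbon has H1, so it is not flanked by two carbons.
(C) contains an acetyl/ketone group (-C(=O)CH3), which satisfies every atom and bond constraint.
(D) has an aldehyde (-CHO) but the carbonyl carbon has H1, so it is not flanked by two carbons.
So the answer is (C).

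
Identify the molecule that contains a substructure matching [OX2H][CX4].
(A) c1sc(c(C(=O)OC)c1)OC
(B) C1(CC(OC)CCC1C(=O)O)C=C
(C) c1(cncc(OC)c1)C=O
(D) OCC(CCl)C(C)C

[OX2H][CX4] describes a hydroxyl oxygen bound to an sp3 (X4) carbon (an aliphatic alcohol).
(A) has a methoxy ether (-OCH3) but the oxygen has H0 (ether), not H1.
(B) has a methoxy ether (-OCH3) but the oxygen has H0 (ether), not H1.
(C) has a methoxy ether (-OCH3) but the oxygen has H0 (ether), not H1.
(D) contains a hydroxyl group (-OH), which satisfies every atom and bond constraint.
So the answer is (D).

D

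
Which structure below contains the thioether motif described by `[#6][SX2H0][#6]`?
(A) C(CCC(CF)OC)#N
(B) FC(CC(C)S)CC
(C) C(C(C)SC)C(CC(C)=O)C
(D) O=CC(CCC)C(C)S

C

[#6][SX2H0][#6] describes an aliphatic sulfur bridging two carbons with no H on the sulfur (a thioether).
(A) has a methoxy ether (-OCH3) but the bridging atom is O, not S.
(B) has a thiol (-SH) but the sulfur has H1, not H0 bridging two carbons.
(C) contains a methylthio ether (-SCH3), which satisfies every atom and bond constraint.
(D) has a thiol (-SH) but the sulfur has H1, not H0 bridging two carbons.
So the answer is (C).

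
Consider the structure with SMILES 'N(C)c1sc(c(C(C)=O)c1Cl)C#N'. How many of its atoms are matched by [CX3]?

1

The query [CX3] means: C with X3: aliphatic carbon with exactly 3 total connections.
Check the 13 heavy atoms by environment: 1× s (aromatic, X2) → no; 4× c (aromatic, X3) → no; 1× Cl (X1) → no; 1× N (X3) → no; 2× C (X4) → no; 1× C (X3) → match; 1× O (X1) → no; 1× C (X2) → no; 1× N (X1) → no.
That gives 1 matching atom.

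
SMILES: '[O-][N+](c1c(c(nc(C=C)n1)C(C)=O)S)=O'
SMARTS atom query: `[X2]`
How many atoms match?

Check the 15 heavy atoms by environment: 2× n (aromatic, X2) → match; 4× c (aromatic, X3) → no; 1× N (charge +1, X3) → no; 1× O (charge -1, X1) → no; 2× O (X1) → no; 3× C (X3) → no; 1× C (X4) → no; 1× S (X2) → match.
Summing the matching environments: 2 + 1 = 3 matching atoms.

3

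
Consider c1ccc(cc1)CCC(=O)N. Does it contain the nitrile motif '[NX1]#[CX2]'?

No

The pattern [NX1]#[CX2] describes a nitrogen triple-bonded to a two-connected carbon — a nitrile.
The closest candidate here is a primary amide (-C(=O)NH2), but the nitrogen is NX3, not NX1. No other fragment satisfies the full query, so there is no match.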